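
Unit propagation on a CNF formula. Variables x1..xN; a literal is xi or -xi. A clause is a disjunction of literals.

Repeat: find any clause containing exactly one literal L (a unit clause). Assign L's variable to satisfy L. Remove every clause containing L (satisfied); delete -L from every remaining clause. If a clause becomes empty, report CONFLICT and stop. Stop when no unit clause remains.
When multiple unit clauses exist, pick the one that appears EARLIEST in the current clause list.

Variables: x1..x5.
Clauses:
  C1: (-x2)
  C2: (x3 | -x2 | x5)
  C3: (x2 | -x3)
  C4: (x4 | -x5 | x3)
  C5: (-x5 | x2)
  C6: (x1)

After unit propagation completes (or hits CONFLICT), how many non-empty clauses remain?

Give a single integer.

unit clause [-2] forces x2=F; simplify:
  drop 2 from [2, -3] -> [-3]
  drop 2 from [-5, 2] -> [-5]
  satisfied 2 clause(s); 4 remain; assigned so far: [2]
unit clause [-3] forces x3=F; simplify:
  drop 3 from [4, -5, 3] -> [4, -5]
  satisfied 1 clause(s); 3 remain; assigned so far: [2, 3]
unit clause [-5] forces x5=F; simplify:
  satisfied 2 clause(s); 1 remain; assigned so far: [2, 3, 5]
unit clause [1] forces x1=T; simplify:
  satisfied 1 clause(s); 0 remain; assigned so far: [1, 2, 3, 5]

Answer: 0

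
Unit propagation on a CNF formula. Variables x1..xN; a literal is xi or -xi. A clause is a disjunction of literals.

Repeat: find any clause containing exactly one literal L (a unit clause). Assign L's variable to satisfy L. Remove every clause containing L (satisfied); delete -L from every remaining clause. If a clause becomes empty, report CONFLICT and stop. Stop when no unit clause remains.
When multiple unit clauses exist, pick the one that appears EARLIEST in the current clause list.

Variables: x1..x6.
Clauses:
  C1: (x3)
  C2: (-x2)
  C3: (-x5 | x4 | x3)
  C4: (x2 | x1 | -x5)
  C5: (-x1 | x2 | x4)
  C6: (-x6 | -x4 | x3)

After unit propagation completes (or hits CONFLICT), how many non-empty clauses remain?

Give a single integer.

unit clause [3] forces x3=T; simplify:
  satisfied 3 clause(s); 3 remain; assigned so far: [3]
unit clause [-2] forces x2=F; simplify:
  drop 2 from [2, 1, -5] -> [1, -5]
  drop 2 from [-1, 2, 4] -> [-1, 4]
  satisfied 1 clause(s); 2 remain; assigned so far: [2, 3]

Answer: 2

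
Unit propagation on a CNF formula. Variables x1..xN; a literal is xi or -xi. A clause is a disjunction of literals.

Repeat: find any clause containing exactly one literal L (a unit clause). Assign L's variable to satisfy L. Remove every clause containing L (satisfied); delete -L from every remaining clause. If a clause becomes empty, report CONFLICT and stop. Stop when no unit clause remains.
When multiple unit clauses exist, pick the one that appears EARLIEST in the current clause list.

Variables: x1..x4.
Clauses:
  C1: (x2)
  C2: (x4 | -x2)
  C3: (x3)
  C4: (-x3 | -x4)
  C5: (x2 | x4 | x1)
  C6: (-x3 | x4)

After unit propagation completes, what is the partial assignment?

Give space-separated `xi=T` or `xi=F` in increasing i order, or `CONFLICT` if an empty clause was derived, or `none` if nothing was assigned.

unit clause [2] forces x2=T; simplify:
  drop -2 from [4, -2] -> [4]
  satisfied 2 clause(s); 4 remain; assigned so far: [2]
unit clause [4] forces x4=T; simplify:
  drop -4 from [-3, -4] -> [-3]
  satisfied 2 clause(s); 2 remain; assigned so far: [2, 4]
unit clause [3] forces x3=T; simplify:
  drop -3 from [-3] -> [] (empty!)
  satisfied 1 clause(s); 1 remain; assigned so far: [2, 3, 4]
CONFLICT (empty clause)

Answer: CONFLICT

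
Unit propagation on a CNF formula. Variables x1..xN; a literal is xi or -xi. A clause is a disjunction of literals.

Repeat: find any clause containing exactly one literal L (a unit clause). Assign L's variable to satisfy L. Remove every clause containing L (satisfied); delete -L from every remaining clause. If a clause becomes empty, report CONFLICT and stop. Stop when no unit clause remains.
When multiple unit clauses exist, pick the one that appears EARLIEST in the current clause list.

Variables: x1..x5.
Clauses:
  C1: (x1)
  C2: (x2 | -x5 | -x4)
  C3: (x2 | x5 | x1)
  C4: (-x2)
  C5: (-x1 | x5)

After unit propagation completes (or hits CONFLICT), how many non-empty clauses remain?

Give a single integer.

unit clause [1] forces x1=T; simplify:
  drop -1 from [-1, 5] -> [5]
  satisfied 2 clause(s); 3 remain; assigned so far: [1]
unit clause [-2] forces x2=F; simplify:
  drop 2 from [2, -5, -4] -> [-5, -4]
  satisfied 1 clause(s); 2 remain; assigned so far: [1, 2]
unit clause [5] forces x5=T; simplify:
  drop -5 from [-5, -4] -> [-4]
  satisfied 1 clause(s); 1 remain; assigned so far: [1, 2, 5]
unit clause [-4] forces x4=F; simplify:
  satisfied 1 clause(s); 0 remain; assigned so far: [1, 2, 4, 5]

Answer: 0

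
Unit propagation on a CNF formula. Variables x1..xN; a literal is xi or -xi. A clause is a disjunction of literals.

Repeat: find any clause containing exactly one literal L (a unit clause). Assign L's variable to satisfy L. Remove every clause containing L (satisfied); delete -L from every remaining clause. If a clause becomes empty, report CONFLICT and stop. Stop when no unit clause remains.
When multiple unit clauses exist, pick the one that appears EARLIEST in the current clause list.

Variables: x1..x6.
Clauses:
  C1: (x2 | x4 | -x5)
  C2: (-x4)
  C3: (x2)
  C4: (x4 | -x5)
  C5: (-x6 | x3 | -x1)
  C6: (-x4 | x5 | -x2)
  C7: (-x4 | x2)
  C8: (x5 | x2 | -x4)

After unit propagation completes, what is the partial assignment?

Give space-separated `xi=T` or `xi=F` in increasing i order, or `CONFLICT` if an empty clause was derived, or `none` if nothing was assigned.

Answer: x2=T x4=F x5=F

Derivation:
unit clause [-4] forces x4=F; simplify:
  drop 4 from [2, 4, -5] -> [2, -5]
  drop 4 from [4, -5] -> [-5]
  satisfied 4 clause(s); 4 remain; assigned so far: [4]
unit clause [2] forces x2=T; simplify:
  satisfied 2 clause(s); 2 remain; assigned so far: [2, 4]
unit clause [-5] forces x5=F; simplify:
  satisfied 1 clause(s); 1 remain; assigned so far: [2, 4, 5]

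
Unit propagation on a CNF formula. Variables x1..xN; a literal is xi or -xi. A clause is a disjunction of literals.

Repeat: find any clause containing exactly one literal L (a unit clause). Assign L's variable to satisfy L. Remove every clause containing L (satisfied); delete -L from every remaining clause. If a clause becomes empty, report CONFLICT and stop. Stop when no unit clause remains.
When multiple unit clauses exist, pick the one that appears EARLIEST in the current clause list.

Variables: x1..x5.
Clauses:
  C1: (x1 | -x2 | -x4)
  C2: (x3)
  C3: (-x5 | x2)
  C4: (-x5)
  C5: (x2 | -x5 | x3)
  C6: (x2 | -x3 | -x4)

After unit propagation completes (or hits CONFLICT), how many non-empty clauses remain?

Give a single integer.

unit clause [3] forces x3=T; simplify:
  drop -3 from [2, -3, -4] -> [2, -4]
  satisfied 2 clause(s); 4 remain; assigned so far: [3]
unit clause [-5] forces x5=F; simplify:
  satisfied 2 clause(s); 2 remain; assigned so far: [3, 5]

Answer: 2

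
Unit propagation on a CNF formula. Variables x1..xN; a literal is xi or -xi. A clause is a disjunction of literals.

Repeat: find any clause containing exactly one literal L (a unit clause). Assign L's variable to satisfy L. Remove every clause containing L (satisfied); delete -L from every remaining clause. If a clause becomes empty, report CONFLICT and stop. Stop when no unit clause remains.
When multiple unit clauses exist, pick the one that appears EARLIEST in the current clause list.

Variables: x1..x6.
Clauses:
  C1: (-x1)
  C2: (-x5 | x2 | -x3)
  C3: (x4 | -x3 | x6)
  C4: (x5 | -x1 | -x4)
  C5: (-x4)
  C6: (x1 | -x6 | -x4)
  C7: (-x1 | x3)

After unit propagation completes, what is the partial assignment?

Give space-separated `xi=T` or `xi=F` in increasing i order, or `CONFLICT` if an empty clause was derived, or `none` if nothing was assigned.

unit clause [-1] forces x1=F; simplify:
  drop 1 from [1, -6, -4] -> [-6, -4]
  satisfied 3 clause(s); 4 remain; assigned so far: [1]
unit clause [-4] forces x4=F; simplify:
  drop 4 from [4, -3, 6] -> [-3, 6]
  satisfied 2 clause(s); 2 remain; assigned so far: [1, 4]

Answer: x1=F x4=F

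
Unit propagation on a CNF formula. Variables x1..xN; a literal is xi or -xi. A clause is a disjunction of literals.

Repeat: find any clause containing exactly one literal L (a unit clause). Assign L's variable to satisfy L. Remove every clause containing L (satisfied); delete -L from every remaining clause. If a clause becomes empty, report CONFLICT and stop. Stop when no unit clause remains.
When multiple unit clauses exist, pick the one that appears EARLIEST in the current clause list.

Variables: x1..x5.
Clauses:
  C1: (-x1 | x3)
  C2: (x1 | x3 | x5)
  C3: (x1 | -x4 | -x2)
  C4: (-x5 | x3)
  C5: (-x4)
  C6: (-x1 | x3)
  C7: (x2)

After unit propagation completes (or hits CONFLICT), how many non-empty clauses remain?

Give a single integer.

Answer: 4

Derivation:
unit clause [-4] forces x4=F; simplify:
  satisfied 2 clause(s); 5 remain; assigned so far: [4]
unit clause [2] forces x2=T; simplify:
  satisfied 1 clause(s); 4 remain; assigned so far: [2, 4]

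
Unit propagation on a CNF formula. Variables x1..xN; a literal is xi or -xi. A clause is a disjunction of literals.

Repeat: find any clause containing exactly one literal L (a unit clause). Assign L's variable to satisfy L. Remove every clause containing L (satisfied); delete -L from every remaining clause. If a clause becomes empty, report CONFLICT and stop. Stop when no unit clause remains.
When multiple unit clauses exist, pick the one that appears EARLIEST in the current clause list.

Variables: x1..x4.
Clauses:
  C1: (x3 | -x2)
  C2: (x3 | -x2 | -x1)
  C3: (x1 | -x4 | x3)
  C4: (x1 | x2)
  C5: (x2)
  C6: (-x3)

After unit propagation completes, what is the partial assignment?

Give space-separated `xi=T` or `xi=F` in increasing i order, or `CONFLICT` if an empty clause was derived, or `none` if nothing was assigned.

Answer: CONFLICT

Derivation:
unit clause [2] forces x2=T; simplify:
  drop -2 from [3, -2] -> [3]
  drop -2 from [3, -2, -1] -> [3, -1]
  satisfied 2 clause(s); 4 remain; assigned so far: [2]
unit clause [3] forces x3=T; simplify:
  drop -3 from [-3] -> [] (empty!)
  satisfied 3 clause(s); 1 remain; assigned so far: [2, 3]
CONFLICT (empty clause)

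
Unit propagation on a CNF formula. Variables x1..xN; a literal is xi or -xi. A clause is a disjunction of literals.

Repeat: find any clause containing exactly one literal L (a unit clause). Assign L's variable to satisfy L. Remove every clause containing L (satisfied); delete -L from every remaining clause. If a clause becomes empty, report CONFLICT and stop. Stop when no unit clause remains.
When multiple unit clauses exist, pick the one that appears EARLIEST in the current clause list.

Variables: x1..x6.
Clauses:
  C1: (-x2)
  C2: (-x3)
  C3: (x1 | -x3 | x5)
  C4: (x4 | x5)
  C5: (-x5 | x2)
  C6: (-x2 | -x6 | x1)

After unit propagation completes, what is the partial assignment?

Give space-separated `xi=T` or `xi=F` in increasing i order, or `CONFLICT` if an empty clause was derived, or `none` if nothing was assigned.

Answer: x2=F x3=F x4=T x5=F

Derivation:
unit clause [-2] forces x2=F; simplify:
  drop 2 from [-5, 2] -> [-5]
  satisfied 2 clause(s); 4 remain; assigned so far: [2]
unit clause [-3] forces x3=F; simplify:
  satisfied 2 clause(s); 2 remain; assigned so far: [2, 3]
unit clause [-5] forces x5=F; simplify:
  drop 5 from [4, 5] -> [4]
  satisfied 1 clause(s); 1 remain; assigned so far: [2, 3, 5]
unit clause [4] forces x4=T; simplify:
  satisfied 1 clause(s); 0 remain; assigned so far: [2, 3, 4, 5]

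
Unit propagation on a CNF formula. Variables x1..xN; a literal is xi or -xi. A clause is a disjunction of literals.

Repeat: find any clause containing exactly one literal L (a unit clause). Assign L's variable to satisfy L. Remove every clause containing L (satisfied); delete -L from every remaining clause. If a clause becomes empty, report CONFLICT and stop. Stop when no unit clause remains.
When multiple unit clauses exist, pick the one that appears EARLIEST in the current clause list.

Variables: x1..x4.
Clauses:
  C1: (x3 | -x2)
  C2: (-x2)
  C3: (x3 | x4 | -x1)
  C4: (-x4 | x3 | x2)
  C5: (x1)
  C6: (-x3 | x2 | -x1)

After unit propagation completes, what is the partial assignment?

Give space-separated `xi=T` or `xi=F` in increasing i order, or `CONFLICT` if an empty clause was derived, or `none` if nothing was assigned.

Answer: CONFLICT

Derivation:
unit clause [-2] forces x2=F; simplify:
  drop 2 from [-4, 3, 2] -> [-4, 3]
  drop 2 from [-3, 2, -1] -> [-3, -1]
  satisfied 2 clause(s); 4 remain; assigned so far: [2]
unit clause [1] forces x1=T; simplify:
  drop -1 from [3, 4, -1] -> [3, 4]
  drop -1 from [-3, -1] -> [-3]
  satisfied 1 clause(s); 3 remain; assigned so far: [1, 2]
unit clause [-3] forces x3=F; simplify:
  drop 3 from [3, 4] -> [4]
  drop 3 from [-4, 3] -> [-4]
  satisfied 1 clause(s); 2 remain; assigned so far: [1, 2, 3]
unit clause [4] forces x4=T; simplify:
  drop -4 from [-4] -> [] (empty!)
  satisfied 1 clause(s); 1 remain; assigned so far: [1, 2, 3, 4]
CONFLICT (empty clause)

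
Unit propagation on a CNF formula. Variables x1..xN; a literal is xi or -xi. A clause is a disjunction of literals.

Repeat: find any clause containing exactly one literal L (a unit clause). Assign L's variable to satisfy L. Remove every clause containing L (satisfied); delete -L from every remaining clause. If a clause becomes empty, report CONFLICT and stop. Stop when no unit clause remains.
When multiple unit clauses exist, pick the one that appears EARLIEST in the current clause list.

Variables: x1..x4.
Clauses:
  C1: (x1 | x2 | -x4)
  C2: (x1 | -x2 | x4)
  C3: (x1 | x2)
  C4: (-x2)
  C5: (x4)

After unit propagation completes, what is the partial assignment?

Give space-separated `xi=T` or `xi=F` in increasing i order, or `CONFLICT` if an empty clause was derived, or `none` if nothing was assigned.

Answer: x1=T x2=F x4=T

Derivation:
unit clause [-2] forces x2=F; simplify:
  drop 2 from [1, 2, -4] -> [1, -4]
  drop 2 from [1, 2] -> [1]
  satisfied 2 clause(s); 3 remain; assigned so far: [2]
unit clause [1] forces x1=T; simplify:
  satisfied 2 clause(s); 1 remain; assigned so far: [1, 2]
unit clause [4] forces x4=T; simplify:
  satisfied 1 clause(s); 0 remain; assigned so far: [1, 2, 4]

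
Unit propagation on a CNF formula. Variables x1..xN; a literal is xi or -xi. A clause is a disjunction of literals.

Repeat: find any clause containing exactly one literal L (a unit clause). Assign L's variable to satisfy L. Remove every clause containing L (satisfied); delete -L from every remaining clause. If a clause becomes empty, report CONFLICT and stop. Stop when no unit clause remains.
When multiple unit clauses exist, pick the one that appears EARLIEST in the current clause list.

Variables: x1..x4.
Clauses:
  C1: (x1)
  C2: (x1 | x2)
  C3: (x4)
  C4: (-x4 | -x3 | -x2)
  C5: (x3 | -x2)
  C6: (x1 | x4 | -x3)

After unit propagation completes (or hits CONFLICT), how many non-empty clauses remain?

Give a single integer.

Answer: 2

Derivation:
unit clause [1] forces x1=T; simplify:
  satisfied 3 clause(s); 3 remain; assigned so far: [1]
unit clause [4] forces x4=T; simplify:
  drop -4 from [-4, -3, -2] -> [-3, -2]
  satisfied 1 clause(s); 2 remain; assigned so far: [1, 4]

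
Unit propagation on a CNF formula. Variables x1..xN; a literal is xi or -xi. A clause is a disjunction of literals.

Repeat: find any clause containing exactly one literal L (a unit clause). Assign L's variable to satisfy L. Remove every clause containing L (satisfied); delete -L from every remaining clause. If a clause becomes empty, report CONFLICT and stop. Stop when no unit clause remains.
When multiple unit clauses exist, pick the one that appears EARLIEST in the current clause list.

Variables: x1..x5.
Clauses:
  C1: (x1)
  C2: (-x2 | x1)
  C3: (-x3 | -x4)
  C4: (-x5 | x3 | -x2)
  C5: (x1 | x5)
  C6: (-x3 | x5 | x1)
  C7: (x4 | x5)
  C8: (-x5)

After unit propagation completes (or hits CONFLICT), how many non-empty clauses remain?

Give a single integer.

Answer: 0

Derivation:
unit clause [1] forces x1=T; simplify:
  satisfied 4 clause(s); 4 remain; assigned so far: [1]
unit clause [-5] forces x5=F; simplify:
  drop 5 from [4, 5] -> [4]
  satisfied 2 clause(s); 2 remain; assigned so far: [1, 5]
unit clause [4] forces x4=T; simplify:
  drop -4 from [-3, -4] -> [-3]
  satisfied 1 clause(s); 1 remain; assigned so far: [1, 4, 5]
unit clause [-3] forces x3=F; simplify:
  satisfied 1 clause(s); 0 remain; assigned so far: [1, 3, 4, 5]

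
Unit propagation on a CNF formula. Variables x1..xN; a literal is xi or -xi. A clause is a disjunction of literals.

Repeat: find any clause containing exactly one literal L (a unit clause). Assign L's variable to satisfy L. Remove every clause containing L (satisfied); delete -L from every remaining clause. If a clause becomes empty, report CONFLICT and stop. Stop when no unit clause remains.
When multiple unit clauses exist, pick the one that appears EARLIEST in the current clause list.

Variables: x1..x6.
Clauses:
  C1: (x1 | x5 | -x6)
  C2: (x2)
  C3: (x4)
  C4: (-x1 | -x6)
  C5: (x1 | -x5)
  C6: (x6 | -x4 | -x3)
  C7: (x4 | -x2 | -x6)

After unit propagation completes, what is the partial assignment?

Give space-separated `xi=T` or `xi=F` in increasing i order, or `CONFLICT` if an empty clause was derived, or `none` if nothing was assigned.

Answer: x2=T x4=T

Derivation:
unit clause [2] forces x2=T; simplify:
  drop -2 from [4, -2, -6] -> [4, -6]
  satisfied 1 clause(s); 6 remain; assigned so far: [2]
unit clause [4] forces x4=T; simplify:
  drop -4 from [6, -4, -3] -> [6, -3]
  satisfied 2 clause(s); 4 remain; assigned so far: [2, 4]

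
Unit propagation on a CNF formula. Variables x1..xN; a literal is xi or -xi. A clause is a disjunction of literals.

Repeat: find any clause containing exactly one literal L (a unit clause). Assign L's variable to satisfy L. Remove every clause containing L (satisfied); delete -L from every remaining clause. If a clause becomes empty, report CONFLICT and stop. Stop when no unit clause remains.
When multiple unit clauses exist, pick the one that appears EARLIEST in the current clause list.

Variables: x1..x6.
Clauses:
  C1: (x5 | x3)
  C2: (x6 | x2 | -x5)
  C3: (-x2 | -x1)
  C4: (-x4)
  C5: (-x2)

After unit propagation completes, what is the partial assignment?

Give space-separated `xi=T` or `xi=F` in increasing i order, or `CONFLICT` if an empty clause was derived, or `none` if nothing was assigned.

unit clause [-4] forces x4=F; simplify:
  satisfied 1 clause(s); 4 remain; assigned so far: [4]
unit clause [-2] forces x2=F; simplify:
  drop 2 from [6, 2, -5] -> [6, -5]
  satisfied 2 clause(s); 2 remain; assigned so far: [2, 4]

Answer: x2=F x4=F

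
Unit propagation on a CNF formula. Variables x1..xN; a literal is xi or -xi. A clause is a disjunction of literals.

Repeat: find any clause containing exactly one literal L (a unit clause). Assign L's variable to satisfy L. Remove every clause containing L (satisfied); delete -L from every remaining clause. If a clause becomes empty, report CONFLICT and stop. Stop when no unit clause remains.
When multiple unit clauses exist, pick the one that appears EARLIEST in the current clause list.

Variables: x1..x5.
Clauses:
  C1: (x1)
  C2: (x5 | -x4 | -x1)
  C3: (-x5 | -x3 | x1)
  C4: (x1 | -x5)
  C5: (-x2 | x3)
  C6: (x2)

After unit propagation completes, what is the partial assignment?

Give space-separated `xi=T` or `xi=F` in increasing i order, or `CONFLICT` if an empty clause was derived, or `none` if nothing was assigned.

Answer: x1=T x2=T x3=T

Derivation:
unit clause [1] forces x1=T; simplify:
  drop -1 from [5, -4, -1] -> [5, -4]
  satisfied 3 clause(s); 3 remain; assigned so far: [1]
unit clause [2] forces x2=T; simplify:
  drop -2 from [-2, 3] -> [3]
  satisfied 1 clause(s); 2 remain; assigned so far: [1, 2]
unit clause [3] forces x3=T; simplify:
  satisfied 1 clause(s); 1 remain; assigned so far: [1, 2, 3]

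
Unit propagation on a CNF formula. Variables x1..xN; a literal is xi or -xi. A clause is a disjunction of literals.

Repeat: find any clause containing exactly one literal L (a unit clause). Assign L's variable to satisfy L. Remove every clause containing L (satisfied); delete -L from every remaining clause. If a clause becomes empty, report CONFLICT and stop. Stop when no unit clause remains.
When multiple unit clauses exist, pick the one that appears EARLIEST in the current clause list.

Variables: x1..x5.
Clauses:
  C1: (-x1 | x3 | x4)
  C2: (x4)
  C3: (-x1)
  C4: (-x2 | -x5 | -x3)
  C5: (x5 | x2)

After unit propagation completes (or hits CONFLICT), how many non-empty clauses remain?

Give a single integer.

unit clause [4] forces x4=T; simplify:
  satisfied 2 clause(s); 3 remain; assigned so far: [4]
unit clause [-1] forces x1=F; simplify:
  satisfied 1 clause(s); 2 remain; assigned so far: [1, 4]

Answer: 2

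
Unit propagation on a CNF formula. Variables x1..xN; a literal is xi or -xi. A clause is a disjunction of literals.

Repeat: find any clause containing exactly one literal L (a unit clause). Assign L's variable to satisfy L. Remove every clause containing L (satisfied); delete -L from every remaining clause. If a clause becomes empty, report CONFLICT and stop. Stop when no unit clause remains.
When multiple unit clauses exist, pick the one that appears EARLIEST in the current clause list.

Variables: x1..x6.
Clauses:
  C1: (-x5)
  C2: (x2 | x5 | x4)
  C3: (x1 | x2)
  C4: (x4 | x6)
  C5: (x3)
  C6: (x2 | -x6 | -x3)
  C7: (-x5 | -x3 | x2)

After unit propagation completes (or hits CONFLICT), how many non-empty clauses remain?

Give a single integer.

Answer: 4

Derivation:
unit clause [-5] forces x5=F; simplify:
  drop 5 from [2, 5, 4] -> [2, 4]
  satisfied 2 clause(s); 5 remain; assigned so far: [5]
unit clause [3] forces x3=T; simplify:
  drop -3 from [2, -6, -3] -> [2, -6]
  satisfied 1 clause(s); 4 remain; assigned so far: [3, 5]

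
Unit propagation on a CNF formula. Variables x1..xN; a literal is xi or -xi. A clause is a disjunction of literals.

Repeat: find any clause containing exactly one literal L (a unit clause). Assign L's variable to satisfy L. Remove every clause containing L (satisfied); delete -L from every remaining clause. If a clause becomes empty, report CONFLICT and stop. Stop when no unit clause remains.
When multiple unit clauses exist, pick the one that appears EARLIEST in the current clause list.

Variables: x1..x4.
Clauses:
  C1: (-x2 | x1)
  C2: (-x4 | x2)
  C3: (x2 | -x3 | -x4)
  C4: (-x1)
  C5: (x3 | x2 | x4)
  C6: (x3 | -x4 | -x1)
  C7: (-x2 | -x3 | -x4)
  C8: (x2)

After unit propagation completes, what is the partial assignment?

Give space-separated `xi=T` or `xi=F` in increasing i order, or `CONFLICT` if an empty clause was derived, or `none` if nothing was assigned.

unit clause [-1] forces x1=F; simplify:
  drop 1 from [-2, 1] -> [-2]
  satisfied 2 clause(s); 6 remain; assigned so far: [1]
unit clause [-2] forces x2=F; simplify:
  drop 2 from [-4, 2] -> [-4]
  drop 2 from [2, -3, -4] -> [-3, -4]
  drop 2 from [3, 2, 4] -> [3, 4]
  drop 2 from [2] -> [] (empty!)
  satisfied 2 clause(s); 4 remain; assigned so far: [1, 2]
CONFLICT (empty clause)

Answer: CONFLICT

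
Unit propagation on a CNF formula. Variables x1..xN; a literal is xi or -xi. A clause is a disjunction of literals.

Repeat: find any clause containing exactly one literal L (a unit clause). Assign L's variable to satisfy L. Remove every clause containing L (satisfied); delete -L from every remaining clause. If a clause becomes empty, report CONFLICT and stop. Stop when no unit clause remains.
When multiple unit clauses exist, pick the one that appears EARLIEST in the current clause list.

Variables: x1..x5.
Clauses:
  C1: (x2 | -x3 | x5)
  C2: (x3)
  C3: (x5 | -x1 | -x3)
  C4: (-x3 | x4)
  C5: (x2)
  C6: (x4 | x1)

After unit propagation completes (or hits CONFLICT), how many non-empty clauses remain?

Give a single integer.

Answer: 1

Derivation:
unit clause [3] forces x3=T; simplify:
  drop -3 from [2, -3, 5] -> [2, 5]
  drop -3 from [5, -1, -3] -> [5, -1]
  drop -3 from [-3, 4] -> [4]
  satisfied 1 clause(s); 5 remain; assigned so far: [3]
unit clause [4] forces x4=T; simplify:
  satisfied 2 clause(s); 3 remain; assigned so far: [3, 4]
unit clause [2] forces x2=T; simplify:
  satisfied 2 clause(s); 1 remain; assigned so far: [2, 3, 4]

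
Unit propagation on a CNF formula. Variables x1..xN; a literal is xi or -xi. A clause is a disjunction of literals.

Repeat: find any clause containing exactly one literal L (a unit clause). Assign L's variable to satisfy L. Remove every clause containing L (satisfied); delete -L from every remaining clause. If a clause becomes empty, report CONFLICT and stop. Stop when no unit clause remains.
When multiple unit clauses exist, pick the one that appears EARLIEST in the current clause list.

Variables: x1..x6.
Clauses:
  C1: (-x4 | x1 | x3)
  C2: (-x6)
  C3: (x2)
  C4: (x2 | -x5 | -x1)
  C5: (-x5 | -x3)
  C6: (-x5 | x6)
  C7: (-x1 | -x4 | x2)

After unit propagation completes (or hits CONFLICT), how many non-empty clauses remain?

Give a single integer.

unit clause [-6] forces x6=F; simplify:
  drop 6 from [-5, 6] -> [-5]
  satisfied 1 clause(s); 6 remain; assigned so far: [6]
unit clause [2] forces x2=T; simplify:
  satisfied 3 clause(s); 3 remain; assigned so far: [2, 6]
unit clause [-5] forces x5=F; simplify:
  satisfied 2 clause(s); 1 remain; assigned so far: [2, 5, 6]

Answer: 1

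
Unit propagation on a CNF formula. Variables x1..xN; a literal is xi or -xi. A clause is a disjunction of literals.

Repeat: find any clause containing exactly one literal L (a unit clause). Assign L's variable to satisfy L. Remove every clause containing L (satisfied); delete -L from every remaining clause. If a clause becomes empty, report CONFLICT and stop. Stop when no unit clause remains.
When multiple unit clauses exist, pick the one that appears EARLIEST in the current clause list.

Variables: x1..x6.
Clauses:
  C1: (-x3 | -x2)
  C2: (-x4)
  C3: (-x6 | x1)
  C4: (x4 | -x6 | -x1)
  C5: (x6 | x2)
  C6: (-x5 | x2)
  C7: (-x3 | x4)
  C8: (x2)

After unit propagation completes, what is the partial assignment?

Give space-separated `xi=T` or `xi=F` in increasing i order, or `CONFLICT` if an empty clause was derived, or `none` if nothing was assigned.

Answer: x2=T x3=F x4=F

Derivation:
unit clause [-4] forces x4=F; simplify:
  drop 4 from [4, -6, -1] -> [-6, -1]
  drop 4 from [-3, 4] -> [-3]
  satisfied 1 clause(s); 7 remain; assigned so far: [4]
unit clause [-3] forces x3=F; simplify:
  satisfied 2 clause(s); 5 remain; assigned so far: [3, 4]
unit clause [2] forces x2=T; simplify:
  satisfied 3 clause(s); 2 remain; assigned so far: [2, 3, 4]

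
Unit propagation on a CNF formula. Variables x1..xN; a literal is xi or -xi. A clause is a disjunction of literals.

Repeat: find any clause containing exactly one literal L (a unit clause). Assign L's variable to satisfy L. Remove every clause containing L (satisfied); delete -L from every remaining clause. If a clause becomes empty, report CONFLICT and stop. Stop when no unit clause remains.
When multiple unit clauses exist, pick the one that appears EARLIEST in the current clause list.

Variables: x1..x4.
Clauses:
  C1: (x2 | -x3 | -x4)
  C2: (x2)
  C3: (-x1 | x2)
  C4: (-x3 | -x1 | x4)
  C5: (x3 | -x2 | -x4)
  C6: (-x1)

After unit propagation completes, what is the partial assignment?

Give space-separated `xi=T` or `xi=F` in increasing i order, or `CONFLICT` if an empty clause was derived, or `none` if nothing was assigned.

Answer: x1=F x2=T

Derivation:
unit clause [2] forces x2=T; simplify:
  drop -2 from [3, -2, -4] -> [3, -4]
  satisfied 3 clause(s); 3 remain; assigned so far: [2]
unit clause [-1] forces x1=F; simplify:
  satisfied 2 clause(s); 1 remain; assigned so far: [1, 2]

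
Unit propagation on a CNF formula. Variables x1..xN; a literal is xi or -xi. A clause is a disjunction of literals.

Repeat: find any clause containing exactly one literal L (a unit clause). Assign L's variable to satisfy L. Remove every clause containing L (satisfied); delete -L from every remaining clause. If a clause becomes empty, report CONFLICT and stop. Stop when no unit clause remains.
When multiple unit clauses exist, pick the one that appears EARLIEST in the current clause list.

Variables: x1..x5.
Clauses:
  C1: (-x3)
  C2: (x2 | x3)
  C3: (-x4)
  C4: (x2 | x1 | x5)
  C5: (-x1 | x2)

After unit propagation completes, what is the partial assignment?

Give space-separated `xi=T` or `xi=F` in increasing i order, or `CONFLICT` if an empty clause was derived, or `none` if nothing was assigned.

Answer: x2=T x3=F x4=F

Derivation:
unit clause [-3] forces x3=F; simplify:
  drop 3 from [2, 3] -> [2]
  satisfied 1 clause(s); 4 remain; assigned so far: [3]
unit clause [2] forces x2=T; simplify:
  satisfied 3 clause(s); 1 remain; assigned so far: [2, 3]
unit clause [-4] forces x4=F; simplify:
  satisfied 1 clause(s); 0 remain; assigned so far: [2, 3, 4]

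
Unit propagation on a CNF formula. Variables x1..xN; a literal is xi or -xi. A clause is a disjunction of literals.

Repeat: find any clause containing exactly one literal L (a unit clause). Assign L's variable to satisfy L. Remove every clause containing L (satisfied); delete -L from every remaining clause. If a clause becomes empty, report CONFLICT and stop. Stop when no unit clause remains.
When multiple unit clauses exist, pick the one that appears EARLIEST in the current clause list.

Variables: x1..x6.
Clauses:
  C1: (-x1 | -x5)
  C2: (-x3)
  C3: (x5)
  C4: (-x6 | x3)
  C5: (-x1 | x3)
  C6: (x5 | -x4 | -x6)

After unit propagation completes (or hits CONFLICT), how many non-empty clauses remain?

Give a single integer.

Answer: 0

Derivation:
unit clause [-3] forces x3=F; simplify:
  drop 3 from [-6, 3] -> [-6]
  drop 3 from [-1, 3] -> [-1]
  satisfied 1 clause(s); 5 remain; assigned so far: [3]
unit clause [5] forces x5=T; simplify:
  drop -5 from [-1, -5] -> [-1]
  satisfied 2 clause(s); 3 remain; assigned so far: [3, 5]
unit clause [-1] forces x1=F; simplify:
  satisfied 2 clause(s); 1 remain; assigned so far: [1, 3, 5]
unit clause [-6] forces x6=F; simplify:
  satisfied 1 clause(s); 0 remain; assigned so far: [1, 3, 5, 6]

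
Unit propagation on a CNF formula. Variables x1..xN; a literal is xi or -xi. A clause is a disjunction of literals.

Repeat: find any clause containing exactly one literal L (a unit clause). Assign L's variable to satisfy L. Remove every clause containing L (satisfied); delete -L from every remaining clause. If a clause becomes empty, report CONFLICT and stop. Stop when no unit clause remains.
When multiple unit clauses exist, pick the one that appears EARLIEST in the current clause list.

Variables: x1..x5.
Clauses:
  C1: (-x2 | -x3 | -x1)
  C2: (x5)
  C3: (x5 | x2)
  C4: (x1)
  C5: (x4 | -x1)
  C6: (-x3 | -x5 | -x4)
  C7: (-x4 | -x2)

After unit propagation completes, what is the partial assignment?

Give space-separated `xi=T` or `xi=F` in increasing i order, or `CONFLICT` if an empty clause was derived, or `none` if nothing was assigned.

unit clause [5] forces x5=T; simplify:
  drop -5 from [-3, -5, -4] -> [-3, -4]
  satisfied 2 clause(s); 5 remain; assigned so far: [5]
unit clause [1] forces x1=T; simplify:
  drop -1 from [-2, -3, -1] -> [-2, -3]
  drop -1 from [4, -1] -> [4]
  satisfied 1 clause(s); 4 remain; assigned so far: [1, 5]
unit clause [4] forces x4=T; simplify:
  drop -4 from [-3, -4] -> [-3]
  drop -4 from [-4, -2] -> [-2]
  satisfied 1 clause(s); 3 remain; assigned so far: [1, 4, 5]
unit clause [-3] forces x3=F; simplify:
  satisfied 2 clause(s); 1 remain; assigned so far: [1, 3, 4, 5]
unit clause [-2] forces x2=F; simplify:
  satisfied 1 clause(s); 0 remain; assigned so far: [1, 2, 3, 4, 5]

Answer: x1=T x2=F x3=F x4=T x5=T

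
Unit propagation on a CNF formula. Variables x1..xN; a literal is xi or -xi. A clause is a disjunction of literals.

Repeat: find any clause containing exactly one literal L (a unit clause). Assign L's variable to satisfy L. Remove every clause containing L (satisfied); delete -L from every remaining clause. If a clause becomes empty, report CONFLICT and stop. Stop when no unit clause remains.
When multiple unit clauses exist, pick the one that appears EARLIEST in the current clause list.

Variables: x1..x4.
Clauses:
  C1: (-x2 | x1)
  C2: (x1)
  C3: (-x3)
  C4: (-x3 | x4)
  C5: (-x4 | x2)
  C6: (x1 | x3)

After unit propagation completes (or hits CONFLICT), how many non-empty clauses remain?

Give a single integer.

Answer: 1

Derivation:
unit clause [1] forces x1=T; simplify:
  satisfied 3 clause(s); 3 remain; assigned so far: [1]
unit clause [-3] forces x3=F; simplify:
  satisfied 2 clause(s); 1 remain; assigned so far: [1, 3]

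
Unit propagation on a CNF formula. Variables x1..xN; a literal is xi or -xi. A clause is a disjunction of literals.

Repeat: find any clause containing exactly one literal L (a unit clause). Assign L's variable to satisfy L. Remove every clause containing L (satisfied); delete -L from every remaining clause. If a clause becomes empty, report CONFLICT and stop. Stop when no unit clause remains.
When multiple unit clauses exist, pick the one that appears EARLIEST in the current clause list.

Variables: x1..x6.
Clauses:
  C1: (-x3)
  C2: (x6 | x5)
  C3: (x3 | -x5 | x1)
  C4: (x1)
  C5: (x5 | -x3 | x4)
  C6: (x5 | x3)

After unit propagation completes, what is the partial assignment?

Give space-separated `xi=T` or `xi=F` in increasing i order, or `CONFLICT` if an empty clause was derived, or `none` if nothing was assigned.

unit clause [-3] forces x3=F; simplify:
  drop 3 from [3, -5, 1] -> [-5, 1]
  drop 3 from [5, 3] -> [5]
  satisfied 2 clause(s); 4 remain; assigned so far: [3]
unit clause [1] forces x1=T; simplify:
  satisfied 2 clause(s); 2 remain; assigned so far: [1, 3]
unit clause [5] forces x5=T; simplify:
  satisfied 2 clause(s); 0 remain; assigned so far: [1, 3, 5]

Answer: x1=T x3=F x5=T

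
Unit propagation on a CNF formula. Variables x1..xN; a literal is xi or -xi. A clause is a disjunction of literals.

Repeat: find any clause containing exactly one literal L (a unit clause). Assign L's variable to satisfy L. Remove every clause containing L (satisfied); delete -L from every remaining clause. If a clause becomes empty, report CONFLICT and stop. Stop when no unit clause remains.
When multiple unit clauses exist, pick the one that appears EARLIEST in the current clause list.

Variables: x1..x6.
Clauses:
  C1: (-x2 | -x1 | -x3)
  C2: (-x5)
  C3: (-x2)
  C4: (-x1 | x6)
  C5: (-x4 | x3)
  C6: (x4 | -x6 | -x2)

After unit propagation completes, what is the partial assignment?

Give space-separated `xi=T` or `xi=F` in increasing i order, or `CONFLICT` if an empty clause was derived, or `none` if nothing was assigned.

Answer: x2=F x5=F

Derivation:
unit clause [-5] forces x5=F; simplify:
  satisfied 1 clause(s); 5 remain; assigned so far: [5]
unit clause [-2] forces x2=F; simplify:
  satisfied 3 clause(s); 2 remain; assigned so far: [2, 5]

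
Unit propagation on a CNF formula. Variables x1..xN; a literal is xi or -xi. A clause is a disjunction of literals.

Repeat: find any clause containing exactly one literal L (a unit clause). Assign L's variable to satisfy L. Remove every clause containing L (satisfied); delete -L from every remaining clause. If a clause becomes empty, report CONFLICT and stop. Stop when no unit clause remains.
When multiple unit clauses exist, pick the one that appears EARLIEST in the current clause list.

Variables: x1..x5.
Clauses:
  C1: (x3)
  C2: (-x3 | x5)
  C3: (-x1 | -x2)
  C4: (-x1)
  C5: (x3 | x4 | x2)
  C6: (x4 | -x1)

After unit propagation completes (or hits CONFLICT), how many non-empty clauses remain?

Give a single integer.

unit clause [3] forces x3=T; simplify:
  drop -3 from [-3, 5] -> [5]
  satisfied 2 clause(s); 4 remain; assigned so far: [3]
unit clause [5] forces x5=T; simplify:
  satisfied 1 clause(s); 3 remain; assigned so far: [3, 5]
unit clause [-1] forces x1=F; simplify:
  satisfied 3 clause(s); 0 remain; assigned so far: [1, 3, 5]

Answer: 0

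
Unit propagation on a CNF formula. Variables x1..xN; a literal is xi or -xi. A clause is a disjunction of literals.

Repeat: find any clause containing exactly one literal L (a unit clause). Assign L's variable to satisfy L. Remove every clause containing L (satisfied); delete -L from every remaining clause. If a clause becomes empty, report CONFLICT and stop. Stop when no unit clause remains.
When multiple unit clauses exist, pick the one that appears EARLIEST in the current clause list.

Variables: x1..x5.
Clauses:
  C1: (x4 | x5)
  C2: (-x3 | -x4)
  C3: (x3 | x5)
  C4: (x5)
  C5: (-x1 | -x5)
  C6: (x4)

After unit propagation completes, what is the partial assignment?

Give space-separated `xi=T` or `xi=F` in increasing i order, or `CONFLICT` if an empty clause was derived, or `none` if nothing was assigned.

unit clause [5] forces x5=T; simplify:
  drop -5 from [-1, -5] -> [-1]
  satisfied 3 clause(s); 3 remain; assigned so far: [5]
unit clause [-1] forces x1=F; simplify:
  satisfied 1 clause(s); 2 remain; assigned so far: [1, 5]
unit clause [4] forces x4=T; simplify:
  drop -4 from [-3, -4] -> [-3]
  satisfied 1 clause(s); 1 remain; assigned so far: [1, 4, 5]
unit clause [-3] forces x3=F; simplify:
  satisfied 1 clause(s); 0 remain; assigned so far: [1, 3, 4, 5]

Answer: x1=F x3=F x4=T x5=T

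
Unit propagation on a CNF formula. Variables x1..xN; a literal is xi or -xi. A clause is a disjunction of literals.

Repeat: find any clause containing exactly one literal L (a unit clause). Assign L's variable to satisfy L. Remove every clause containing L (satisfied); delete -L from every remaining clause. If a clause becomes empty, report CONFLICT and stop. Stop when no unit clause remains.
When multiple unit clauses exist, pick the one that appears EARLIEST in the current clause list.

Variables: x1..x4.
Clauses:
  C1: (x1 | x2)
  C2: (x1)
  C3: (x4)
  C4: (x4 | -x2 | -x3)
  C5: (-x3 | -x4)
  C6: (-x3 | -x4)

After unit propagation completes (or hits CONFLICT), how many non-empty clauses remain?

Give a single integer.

Answer: 0

Derivation:
unit clause [1] forces x1=T; simplify:
  satisfied 2 clause(s); 4 remain; assigned so far: [1]
unit clause [4] forces x4=T; simplify:
  drop -4 from [-3, -4] -> [-3]
  drop -4 from [-3, -4] -> [-3]
  satisfied 2 clause(s); 2 remain; assigned so far: [1, 4]
unit clause [-3] forces x3=F; simplify:
  satisfied 2 clause(s); 0 remain; assigned so far: [1, 3, 4]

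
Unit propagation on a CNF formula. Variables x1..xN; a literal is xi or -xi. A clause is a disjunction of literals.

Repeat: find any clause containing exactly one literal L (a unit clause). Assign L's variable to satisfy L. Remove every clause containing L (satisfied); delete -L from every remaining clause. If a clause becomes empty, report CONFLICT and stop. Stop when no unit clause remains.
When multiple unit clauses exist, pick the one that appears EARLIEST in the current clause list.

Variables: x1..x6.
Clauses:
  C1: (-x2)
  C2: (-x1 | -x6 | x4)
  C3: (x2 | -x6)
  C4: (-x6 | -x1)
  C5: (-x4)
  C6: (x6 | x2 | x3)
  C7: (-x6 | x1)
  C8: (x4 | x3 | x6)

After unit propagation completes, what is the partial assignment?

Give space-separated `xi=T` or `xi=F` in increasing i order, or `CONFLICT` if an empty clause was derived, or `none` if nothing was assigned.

unit clause [-2] forces x2=F; simplify:
  drop 2 from [2, -6] -> [-6]
  drop 2 from [6, 2, 3] -> [6, 3]
  satisfied 1 clause(s); 7 remain; assigned so far: [2]
unit clause [-6] forces x6=F; simplify:
  drop 6 from [6, 3] -> [3]
  drop 6 from [4, 3, 6] -> [4, 3]
  satisfied 4 clause(s); 3 remain; assigned so far: [2, 6]
unit clause [-4] forces x4=F; simplify:
  drop 4 from [4, 3] -> [3]
  satisfied 1 clause(s); 2 remain; assigned so far: [2, 4, 6]
unit clause [3] forces x3=T; simplify:
  satisfied 2 clause(s); 0 remain; assigned so far: [2, 3, 4, 6]

Answer: x2=F x3=T x4=F x6=F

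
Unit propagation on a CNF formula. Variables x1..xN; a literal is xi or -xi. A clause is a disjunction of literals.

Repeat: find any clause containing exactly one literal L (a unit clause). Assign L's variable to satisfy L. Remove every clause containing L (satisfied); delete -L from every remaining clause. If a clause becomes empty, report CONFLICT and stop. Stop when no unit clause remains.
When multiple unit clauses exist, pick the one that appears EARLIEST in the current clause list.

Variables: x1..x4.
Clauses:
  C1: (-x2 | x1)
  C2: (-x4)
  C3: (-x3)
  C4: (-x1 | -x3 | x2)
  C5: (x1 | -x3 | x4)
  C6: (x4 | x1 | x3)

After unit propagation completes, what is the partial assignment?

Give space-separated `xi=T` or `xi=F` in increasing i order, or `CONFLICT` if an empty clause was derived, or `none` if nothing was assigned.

unit clause [-4] forces x4=F; simplify:
  drop 4 from [1, -3, 4] -> [1, -3]
  drop 4 from [4, 1, 3] -> [1, 3]
  satisfied 1 clause(s); 5 remain; assigned so far: [4]
unit clause [-3] forces x3=F; simplify:
  drop 3 from [1, 3] -> [1]
  satisfied 3 clause(s); 2 remain; assigned so far: [3, 4]
unit clause [1] forces x1=T; simplify:
  satisfied 2 clause(s); 0 remain; assigned so far: [1, 3, 4]

Answer: x1=T x3=F x4=F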